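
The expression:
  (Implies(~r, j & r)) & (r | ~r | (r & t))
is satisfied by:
  {r: True}


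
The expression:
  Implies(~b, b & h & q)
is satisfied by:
  {b: True}


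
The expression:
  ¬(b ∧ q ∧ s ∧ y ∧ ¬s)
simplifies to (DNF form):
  True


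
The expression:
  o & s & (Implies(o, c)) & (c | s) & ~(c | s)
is never true.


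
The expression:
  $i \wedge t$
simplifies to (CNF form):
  $i \wedge t$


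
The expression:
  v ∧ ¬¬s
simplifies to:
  s ∧ v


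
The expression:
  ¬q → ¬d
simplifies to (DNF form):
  q ∨ ¬d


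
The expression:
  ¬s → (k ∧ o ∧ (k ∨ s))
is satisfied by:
  {k: True, s: True, o: True}
  {k: True, s: True, o: False}
  {s: True, o: True, k: False}
  {s: True, o: False, k: False}
  {k: True, o: True, s: False}


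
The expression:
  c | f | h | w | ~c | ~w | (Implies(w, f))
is always true.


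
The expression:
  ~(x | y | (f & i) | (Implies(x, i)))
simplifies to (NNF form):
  False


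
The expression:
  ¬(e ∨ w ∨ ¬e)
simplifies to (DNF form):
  False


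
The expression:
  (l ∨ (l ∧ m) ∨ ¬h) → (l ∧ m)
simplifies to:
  (h ∧ ¬l) ∨ (l ∧ m)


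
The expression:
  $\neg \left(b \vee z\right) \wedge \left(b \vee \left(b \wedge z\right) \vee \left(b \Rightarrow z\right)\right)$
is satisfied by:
  {z: False, b: False}


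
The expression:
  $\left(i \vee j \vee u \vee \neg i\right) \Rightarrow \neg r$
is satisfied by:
  {r: False}


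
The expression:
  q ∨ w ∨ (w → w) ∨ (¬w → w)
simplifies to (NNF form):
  True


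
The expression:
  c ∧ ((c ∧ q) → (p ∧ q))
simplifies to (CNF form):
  c ∧ (p ∨ ¬q)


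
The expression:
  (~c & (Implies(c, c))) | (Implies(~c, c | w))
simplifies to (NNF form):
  True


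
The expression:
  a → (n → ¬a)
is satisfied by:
  {n: False, a: False}
  {a: True, n: False}
  {n: True, a: False}


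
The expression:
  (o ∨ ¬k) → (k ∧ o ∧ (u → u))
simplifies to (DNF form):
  k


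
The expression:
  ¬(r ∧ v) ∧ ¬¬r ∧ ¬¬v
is never true.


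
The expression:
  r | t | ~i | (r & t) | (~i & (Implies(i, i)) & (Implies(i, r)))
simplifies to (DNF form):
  r | t | ~i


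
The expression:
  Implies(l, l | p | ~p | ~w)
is always true.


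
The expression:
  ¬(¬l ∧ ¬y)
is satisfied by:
  {y: True, l: True}
  {y: True, l: False}
  {l: True, y: False}


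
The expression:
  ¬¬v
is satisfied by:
  {v: True}


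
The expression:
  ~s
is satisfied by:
  {s: False}


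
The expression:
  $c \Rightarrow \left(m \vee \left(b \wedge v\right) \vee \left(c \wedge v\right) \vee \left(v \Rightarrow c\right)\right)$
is always true.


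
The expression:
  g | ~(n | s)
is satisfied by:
  {g: True, s: False, n: False}
  {n: True, g: True, s: False}
  {g: True, s: True, n: False}
  {n: True, g: True, s: True}
  {n: False, s: False, g: False}


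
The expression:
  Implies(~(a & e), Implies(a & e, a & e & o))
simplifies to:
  True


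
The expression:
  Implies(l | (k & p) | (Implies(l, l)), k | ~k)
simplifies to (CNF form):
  True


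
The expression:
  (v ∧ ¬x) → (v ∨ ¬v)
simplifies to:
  True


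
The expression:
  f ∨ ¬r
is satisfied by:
  {f: True, r: False}
  {r: False, f: False}
  {r: True, f: True}


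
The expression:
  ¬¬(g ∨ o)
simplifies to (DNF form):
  g ∨ o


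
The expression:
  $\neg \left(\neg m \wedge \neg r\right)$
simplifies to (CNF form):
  $m \vee r$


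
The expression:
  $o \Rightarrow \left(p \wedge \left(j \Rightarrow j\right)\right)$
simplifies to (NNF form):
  $p \vee \neg o$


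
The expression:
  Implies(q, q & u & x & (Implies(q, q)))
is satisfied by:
  {u: True, x: True, q: False}
  {u: True, x: False, q: False}
  {x: True, u: False, q: False}
  {u: False, x: False, q: False}
  {q: True, u: True, x: True}


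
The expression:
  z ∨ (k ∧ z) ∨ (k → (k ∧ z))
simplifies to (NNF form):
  z ∨ ¬k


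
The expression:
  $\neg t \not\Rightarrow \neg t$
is never true.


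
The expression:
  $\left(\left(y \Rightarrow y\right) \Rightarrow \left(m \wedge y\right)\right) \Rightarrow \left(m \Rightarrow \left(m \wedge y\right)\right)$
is always true.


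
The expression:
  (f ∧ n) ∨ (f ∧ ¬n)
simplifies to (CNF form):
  f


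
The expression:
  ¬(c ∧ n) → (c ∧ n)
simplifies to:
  c ∧ n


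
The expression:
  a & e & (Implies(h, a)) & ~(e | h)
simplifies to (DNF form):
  False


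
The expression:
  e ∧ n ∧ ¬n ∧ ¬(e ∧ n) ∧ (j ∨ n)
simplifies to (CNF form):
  False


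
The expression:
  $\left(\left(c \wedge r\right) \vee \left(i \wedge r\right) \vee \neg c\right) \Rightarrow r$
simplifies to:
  $c \vee r$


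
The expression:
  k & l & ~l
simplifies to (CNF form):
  False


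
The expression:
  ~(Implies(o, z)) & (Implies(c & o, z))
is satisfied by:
  {o: True, z: False, c: False}


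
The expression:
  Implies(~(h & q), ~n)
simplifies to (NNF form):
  ~n | (h & q)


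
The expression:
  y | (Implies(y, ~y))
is always true.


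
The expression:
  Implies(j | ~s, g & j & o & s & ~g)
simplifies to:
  s & ~j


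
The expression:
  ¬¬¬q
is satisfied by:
  {q: False}


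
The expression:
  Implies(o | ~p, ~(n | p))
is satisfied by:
  {n: False, p: False, o: False}
  {o: True, n: False, p: False}
  {p: True, n: False, o: False}
  {p: True, n: True, o: False}


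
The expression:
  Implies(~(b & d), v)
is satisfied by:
  {b: True, v: True, d: True}
  {b: True, v: True, d: False}
  {v: True, d: True, b: False}
  {v: True, d: False, b: False}
  {b: True, d: True, v: False}


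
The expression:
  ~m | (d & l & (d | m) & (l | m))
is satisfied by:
  {d: True, l: True, m: False}
  {d: True, l: False, m: False}
  {l: True, d: False, m: False}
  {d: False, l: False, m: False}
  {d: True, m: True, l: True}


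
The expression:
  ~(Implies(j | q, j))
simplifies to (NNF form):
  q & ~j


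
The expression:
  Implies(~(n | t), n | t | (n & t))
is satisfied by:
  {n: True, t: True}
  {n: True, t: False}
  {t: True, n: False}


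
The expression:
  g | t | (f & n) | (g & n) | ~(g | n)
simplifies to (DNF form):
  f | g | t | ~n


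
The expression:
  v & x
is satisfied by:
  {x: True, v: True}


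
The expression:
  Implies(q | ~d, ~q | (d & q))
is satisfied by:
  {d: True, q: False}
  {q: False, d: False}
  {q: True, d: True}


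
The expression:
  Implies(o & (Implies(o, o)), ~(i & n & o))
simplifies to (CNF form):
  ~i | ~n | ~o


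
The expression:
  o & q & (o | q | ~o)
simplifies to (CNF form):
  o & q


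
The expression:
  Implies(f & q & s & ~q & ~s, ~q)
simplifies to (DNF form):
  True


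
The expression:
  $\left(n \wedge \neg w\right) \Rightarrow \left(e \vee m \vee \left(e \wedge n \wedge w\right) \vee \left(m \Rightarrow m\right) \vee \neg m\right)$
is always true.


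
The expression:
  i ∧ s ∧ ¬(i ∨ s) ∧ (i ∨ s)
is never true.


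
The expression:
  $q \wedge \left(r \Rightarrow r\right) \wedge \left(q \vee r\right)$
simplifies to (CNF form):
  $q$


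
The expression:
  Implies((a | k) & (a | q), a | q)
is always true.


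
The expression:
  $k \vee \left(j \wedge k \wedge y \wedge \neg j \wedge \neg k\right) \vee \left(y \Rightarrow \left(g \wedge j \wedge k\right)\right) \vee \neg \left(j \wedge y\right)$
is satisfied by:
  {k: True, y: False, j: False}
  {k: False, y: False, j: False}
  {j: True, k: True, y: False}
  {j: True, k: False, y: False}
  {y: True, k: True, j: False}
  {y: True, k: False, j: False}
  {y: True, j: True, k: True}


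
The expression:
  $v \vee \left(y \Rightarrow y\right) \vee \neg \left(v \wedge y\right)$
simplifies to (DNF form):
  $\text{True}$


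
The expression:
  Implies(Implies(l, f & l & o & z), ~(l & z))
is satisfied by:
  {l: False, z: False, o: False, f: False}
  {f: True, l: False, z: False, o: False}
  {o: True, l: False, z: False, f: False}
  {f: True, o: True, l: False, z: False}
  {z: True, f: False, l: False, o: False}
  {f: True, z: True, l: False, o: False}
  {o: True, z: True, f: False, l: False}
  {f: True, o: True, z: True, l: False}
  {l: True, o: False, z: False, f: False}
  {f: True, l: True, o: False, z: False}
  {o: True, l: True, f: False, z: False}
  {f: True, o: True, l: True, z: False}
  {z: True, l: True, o: False, f: False}
  {f: True, z: True, l: True, o: False}
  {o: True, z: True, l: True, f: False}


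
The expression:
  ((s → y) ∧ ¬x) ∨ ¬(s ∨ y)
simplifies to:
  (y ∧ ¬x) ∨ (¬s ∧ ¬y)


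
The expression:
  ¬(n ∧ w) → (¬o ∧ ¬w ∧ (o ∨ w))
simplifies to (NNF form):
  n ∧ w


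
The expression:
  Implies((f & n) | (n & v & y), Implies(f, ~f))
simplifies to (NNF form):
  ~f | ~n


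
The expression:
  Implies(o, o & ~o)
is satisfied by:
  {o: False}


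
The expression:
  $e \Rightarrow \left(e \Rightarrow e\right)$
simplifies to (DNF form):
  $\text{True}$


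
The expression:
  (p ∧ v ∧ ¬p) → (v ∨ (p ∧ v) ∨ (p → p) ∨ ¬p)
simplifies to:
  True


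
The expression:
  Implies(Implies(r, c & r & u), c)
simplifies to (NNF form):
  c | r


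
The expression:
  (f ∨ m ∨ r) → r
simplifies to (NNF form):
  r ∨ (¬f ∧ ¬m)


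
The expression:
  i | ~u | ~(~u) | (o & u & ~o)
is always true.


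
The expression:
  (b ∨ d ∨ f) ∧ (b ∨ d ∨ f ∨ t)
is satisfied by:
  {b: True, d: True, f: True}
  {b: True, d: True, f: False}
  {b: True, f: True, d: False}
  {b: True, f: False, d: False}
  {d: True, f: True, b: False}
  {d: True, f: False, b: False}
  {f: True, d: False, b: False}


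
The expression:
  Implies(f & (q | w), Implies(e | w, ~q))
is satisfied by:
  {w: False, e: False, q: False, f: False}
  {e: True, f: False, w: False, q: False}
  {w: True, f: False, e: False, q: False}
  {e: True, w: True, f: False, q: False}
  {f: True, w: False, e: False, q: False}
  {f: True, e: True, w: False, q: False}
  {f: True, w: True, e: False, q: False}
  {f: True, e: True, w: True, q: False}
  {q: True, f: False, w: False, e: False}
  {q: True, e: True, f: False, w: False}
  {q: True, w: True, f: False, e: False}
  {q: True, e: True, w: True, f: False}
  {q: True, f: True, w: False, e: False}


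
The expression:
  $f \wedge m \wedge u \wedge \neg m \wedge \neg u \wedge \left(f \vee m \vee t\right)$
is never true.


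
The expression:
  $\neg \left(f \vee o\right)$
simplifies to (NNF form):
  $\neg f \wedge \neg o$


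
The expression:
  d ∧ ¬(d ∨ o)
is never true.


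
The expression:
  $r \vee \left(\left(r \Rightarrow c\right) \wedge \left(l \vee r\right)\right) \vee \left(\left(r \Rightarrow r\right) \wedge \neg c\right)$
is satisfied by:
  {r: True, l: True, c: False}
  {r: True, c: False, l: False}
  {l: True, c: False, r: False}
  {l: False, c: False, r: False}
  {r: True, l: True, c: True}
  {r: True, c: True, l: False}
  {l: True, c: True, r: False}


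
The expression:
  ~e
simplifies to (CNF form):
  ~e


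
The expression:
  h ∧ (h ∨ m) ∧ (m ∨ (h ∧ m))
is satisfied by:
  {h: True, m: True}


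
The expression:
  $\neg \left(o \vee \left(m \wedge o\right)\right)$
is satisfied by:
  {o: False}


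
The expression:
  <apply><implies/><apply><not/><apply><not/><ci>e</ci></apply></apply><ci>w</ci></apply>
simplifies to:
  <apply><or/><ci>w</ci><apply><not/><ci>e</ci></apply></apply>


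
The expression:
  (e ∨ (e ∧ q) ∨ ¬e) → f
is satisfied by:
  {f: True}


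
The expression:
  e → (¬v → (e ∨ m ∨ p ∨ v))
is always true.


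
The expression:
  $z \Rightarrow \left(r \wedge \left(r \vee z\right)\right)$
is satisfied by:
  {r: True, z: False}
  {z: False, r: False}
  {z: True, r: True}


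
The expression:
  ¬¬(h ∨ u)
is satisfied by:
  {u: True, h: True}
  {u: True, h: False}
  {h: True, u: False}


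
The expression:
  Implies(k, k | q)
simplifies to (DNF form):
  True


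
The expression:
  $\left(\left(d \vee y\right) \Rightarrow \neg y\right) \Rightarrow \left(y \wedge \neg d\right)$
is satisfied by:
  {y: True}


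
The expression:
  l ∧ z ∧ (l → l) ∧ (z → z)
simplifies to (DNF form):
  l ∧ z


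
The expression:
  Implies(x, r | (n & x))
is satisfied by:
  {r: True, n: True, x: False}
  {r: True, x: False, n: False}
  {n: True, x: False, r: False}
  {n: False, x: False, r: False}
  {r: True, n: True, x: True}
  {r: True, x: True, n: False}
  {n: True, x: True, r: False}


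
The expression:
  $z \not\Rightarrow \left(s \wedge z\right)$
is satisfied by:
  {z: True, s: False}


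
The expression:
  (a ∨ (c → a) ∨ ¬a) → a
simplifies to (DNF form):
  a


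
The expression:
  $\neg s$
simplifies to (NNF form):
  $\neg s$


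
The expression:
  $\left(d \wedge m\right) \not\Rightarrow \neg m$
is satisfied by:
  {m: True, d: True}


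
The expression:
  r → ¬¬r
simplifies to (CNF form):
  True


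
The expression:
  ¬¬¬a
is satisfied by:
  {a: False}


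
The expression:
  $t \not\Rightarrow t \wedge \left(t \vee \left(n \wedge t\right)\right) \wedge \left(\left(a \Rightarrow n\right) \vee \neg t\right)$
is never true.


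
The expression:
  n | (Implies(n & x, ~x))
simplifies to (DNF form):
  True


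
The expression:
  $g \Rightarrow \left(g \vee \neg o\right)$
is always true.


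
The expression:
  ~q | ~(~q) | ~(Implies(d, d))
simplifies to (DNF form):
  True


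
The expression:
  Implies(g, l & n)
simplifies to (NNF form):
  ~g | (l & n)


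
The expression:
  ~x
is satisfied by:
  {x: False}


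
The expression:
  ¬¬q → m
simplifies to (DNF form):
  m ∨ ¬q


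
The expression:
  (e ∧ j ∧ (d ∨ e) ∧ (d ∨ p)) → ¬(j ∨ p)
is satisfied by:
  {p: False, e: False, j: False, d: False}
  {d: True, p: False, e: False, j: False}
  {p: True, d: False, e: False, j: False}
  {d: True, p: True, e: False, j: False}
  {j: True, d: False, p: False, e: False}
  {j: True, d: True, p: False, e: False}
  {j: True, p: True, d: False, e: False}
  {j: True, d: True, p: True, e: False}
  {e: True, j: False, p: False, d: False}
  {e: True, d: True, j: False, p: False}
  {e: True, p: True, j: False, d: False}
  {d: True, e: True, p: True, j: False}
  {e: True, j: True, d: False, p: False}


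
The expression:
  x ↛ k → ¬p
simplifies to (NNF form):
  k ∨ ¬p ∨ ¬x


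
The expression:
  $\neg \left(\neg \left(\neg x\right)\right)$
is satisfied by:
  {x: False}


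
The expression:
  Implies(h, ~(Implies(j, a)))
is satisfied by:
  {j: True, a: False, h: False}
  {a: False, h: False, j: False}
  {j: True, a: True, h: False}
  {a: True, j: False, h: False}
  {h: True, j: True, a: False}


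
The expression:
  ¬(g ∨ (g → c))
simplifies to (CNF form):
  False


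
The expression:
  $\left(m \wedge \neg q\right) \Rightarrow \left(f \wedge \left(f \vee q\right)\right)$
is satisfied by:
  {q: True, f: True, m: False}
  {q: True, f: False, m: False}
  {f: True, q: False, m: False}
  {q: False, f: False, m: False}
  {q: True, m: True, f: True}
  {q: True, m: True, f: False}
  {m: True, f: True, q: False}


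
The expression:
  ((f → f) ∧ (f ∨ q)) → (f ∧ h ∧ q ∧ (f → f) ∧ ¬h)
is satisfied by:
  {q: False, f: False}


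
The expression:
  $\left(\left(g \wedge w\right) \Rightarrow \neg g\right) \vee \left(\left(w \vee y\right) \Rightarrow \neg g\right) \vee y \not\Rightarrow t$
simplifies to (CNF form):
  $\left(y \vee \neg g \vee \neg w\right) \wedge \left(\neg g \vee \neg t \vee \neg w\right)$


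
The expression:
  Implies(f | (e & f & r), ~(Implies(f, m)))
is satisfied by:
  {m: False, f: False}
  {f: True, m: False}
  {m: True, f: False}


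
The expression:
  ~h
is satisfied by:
  {h: False}


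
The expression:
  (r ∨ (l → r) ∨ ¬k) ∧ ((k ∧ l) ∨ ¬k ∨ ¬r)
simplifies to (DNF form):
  (l ∧ r) ∨ (¬l ∧ ¬r) ∨ ¬k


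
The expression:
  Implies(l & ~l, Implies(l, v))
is always true.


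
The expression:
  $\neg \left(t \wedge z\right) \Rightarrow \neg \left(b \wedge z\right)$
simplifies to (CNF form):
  $t \vee \neg b \vee \neg z$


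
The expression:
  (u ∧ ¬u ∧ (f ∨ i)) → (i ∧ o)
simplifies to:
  True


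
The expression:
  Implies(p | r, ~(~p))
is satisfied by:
  {p: True, r: False}
  {r: False, p: False}
  {r: True, p: True}


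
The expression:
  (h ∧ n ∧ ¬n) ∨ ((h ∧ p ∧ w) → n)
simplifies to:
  n ∨ ¬h ∨ ¬p ∨ ¬w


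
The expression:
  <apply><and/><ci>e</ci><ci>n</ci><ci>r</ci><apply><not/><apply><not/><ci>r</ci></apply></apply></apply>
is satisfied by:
  {r: True, e: True, n: True}


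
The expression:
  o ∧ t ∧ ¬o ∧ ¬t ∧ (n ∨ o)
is never true.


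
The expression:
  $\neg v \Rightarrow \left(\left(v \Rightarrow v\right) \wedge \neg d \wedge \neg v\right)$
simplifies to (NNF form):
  $v \vee \neg d$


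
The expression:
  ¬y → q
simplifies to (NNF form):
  q ∨ y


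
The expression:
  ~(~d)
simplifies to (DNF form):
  d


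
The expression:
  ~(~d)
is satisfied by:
  {d: True}


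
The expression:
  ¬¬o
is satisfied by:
  {o: True}


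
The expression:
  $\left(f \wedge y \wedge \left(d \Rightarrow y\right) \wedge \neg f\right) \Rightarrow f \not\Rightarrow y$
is always true.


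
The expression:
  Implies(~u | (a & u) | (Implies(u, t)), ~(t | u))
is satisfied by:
  {u: False, t: False, a: False}
  {a: True, u: False, t: False}
  {u: True, a: False, t: False}


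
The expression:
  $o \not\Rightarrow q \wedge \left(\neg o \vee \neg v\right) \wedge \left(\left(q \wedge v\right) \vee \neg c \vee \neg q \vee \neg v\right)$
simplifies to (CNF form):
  $o \wedge \neg q \wedge \neg v$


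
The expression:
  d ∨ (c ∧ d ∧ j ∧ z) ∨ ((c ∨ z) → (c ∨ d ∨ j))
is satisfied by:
  {c: True, d: True, j: True, z: False}
  {c: True, d: True, j: False, z: False}
  {c: True, j: True, z: False, d: False}
  {c: True, j: False, z: False, d: False}
  {d: True, j: True, z: False, c: False}
  {d: True, j: False, z: False, c: False}
  {j: True, d: False, z: False, c: False}
  {j: False, d: False, z: False, c: False}
  {c: True, d: True, z: True, j: True}
  {c: True, d: True, z: True, j: False}
  {c: True, z: True, j: True, d: False}
  {c: True, z: True, j: False, d: False}
  {z: True, d: True, j: True, c: False}
  {z: True, d: True, j: False, c: False}
  {z: True, j: True, d: False, c: False}


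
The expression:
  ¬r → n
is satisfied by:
  {r: True, n: True}
  {r: True, n: False}
  {n: True, r: False}


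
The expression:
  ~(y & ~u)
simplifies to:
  u | ~y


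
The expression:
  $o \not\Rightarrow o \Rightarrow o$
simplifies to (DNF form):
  $\text{True}$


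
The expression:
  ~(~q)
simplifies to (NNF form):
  q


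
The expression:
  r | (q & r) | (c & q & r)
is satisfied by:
  {r: True}


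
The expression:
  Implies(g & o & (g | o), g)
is always true.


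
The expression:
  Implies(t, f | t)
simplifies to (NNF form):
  True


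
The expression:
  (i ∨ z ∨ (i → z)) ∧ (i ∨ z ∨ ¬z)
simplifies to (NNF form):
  True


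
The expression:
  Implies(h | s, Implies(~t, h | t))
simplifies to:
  h | t | ~s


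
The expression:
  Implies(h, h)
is always true.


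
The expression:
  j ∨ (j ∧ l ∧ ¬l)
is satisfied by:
  {j: True}


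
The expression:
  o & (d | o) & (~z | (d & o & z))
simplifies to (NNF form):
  o & (d | ~z)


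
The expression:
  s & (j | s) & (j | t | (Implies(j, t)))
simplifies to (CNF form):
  s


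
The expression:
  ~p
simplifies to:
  ~p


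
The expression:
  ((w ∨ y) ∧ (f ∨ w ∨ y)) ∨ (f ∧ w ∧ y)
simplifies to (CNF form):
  w ∨ y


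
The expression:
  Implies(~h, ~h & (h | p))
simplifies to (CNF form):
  h | p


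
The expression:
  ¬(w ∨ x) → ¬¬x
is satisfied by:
  {x: True, w: True}
  {x: True, w: False}
  {w: True, x: False}


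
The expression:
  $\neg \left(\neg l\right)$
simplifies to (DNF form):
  $l$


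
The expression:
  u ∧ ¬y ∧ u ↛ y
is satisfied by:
  {u: True, y: False}


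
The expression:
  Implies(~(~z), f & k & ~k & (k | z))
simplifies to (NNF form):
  ~z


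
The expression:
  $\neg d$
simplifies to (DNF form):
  $\neg d$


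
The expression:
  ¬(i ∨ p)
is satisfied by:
  {i: False, p: False}


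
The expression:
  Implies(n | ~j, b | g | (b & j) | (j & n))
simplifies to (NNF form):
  b | g | j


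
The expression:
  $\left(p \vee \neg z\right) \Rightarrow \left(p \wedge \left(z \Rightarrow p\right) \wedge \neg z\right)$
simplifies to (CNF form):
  $\left(p \vee z\right) \wedge \left(p \vee \neg p\right) \wedge \left(z \vee \neg z\right) \wedge \left(\neg p \vee \neg z\right)$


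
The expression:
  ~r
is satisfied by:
  {r: False}


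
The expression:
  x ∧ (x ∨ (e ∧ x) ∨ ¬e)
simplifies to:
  x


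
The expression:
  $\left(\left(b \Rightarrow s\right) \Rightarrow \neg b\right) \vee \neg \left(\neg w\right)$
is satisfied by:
  {w: True, s: False, b: False}
  {s: False, b: False, w: False}
  {b: True, w: True, s: False}
  {b: True, s: False, w: False}
  {w: True, s: True, b: False}
  {s: True, w: False, b: False}
  {b: True, s: True, w: True}


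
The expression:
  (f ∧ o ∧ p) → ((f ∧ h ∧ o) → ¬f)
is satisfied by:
  {p: False, o: False, h: False, f: False}
  {f: True, p: False, o: False, h: False}
  {h: True, p: False, o: False, f: False}
  {f: True, h: True, p: False, o: False}
  {o: True, f: False, p: False, h: False}
  {f: True, o: True, p: False, h: False}
  {h: True, o: True, f: False, p: False}
  {f: True, h: True, o: True, p: False}
  {p: True, h: False, o: False, f: False}
  {f: True, p: True, h: False, o: False}
  {h: True, p: True, f: False, o: False}
  {f: True, h: True, p: True, o: False}
  {o: True, p: True, h: False, f: False}
  {f: True, o: True, p: True, h: False}
  {h: True, o: True, p: True, f: False}


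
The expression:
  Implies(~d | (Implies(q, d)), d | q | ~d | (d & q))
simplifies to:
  True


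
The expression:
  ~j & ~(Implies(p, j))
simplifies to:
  p & ~j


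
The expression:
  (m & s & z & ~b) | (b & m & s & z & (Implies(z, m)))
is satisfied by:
  {z: True, m: True, s: True}


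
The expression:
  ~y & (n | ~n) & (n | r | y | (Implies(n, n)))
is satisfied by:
  {y: False}


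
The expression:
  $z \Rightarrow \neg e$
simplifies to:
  $\neg e \vee \neg z$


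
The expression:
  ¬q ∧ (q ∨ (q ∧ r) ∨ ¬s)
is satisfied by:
  {q: False, s: False}


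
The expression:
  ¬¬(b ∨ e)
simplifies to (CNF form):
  b ∨ e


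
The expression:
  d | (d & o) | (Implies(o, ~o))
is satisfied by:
  {d: True, o: False}
  {o: False, d: False}
  {o: True, d: True}


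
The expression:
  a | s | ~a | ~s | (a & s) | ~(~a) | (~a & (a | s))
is always true.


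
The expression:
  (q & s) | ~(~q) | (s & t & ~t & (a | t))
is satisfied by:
  {q: True}


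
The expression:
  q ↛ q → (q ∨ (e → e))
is always true.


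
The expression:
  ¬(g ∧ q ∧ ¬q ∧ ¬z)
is always true.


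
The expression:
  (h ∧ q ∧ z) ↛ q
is never true.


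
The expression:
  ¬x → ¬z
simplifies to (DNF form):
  x ∨ ¬z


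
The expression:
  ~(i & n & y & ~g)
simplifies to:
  g | ~i | ~n | ~y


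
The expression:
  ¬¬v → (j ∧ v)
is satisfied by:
  {j: True, v: False}
  {v: False, j: False}
  {v: True, j: True}


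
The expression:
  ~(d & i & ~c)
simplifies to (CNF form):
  c | ~d | ~i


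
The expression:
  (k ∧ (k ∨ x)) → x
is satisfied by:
  {x: True, k: False}
  {k: False, x: False}
  {k: True, x: True}


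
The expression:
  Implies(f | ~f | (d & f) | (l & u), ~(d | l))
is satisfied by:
  {d: False, l: False}


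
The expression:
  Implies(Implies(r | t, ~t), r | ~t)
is always true.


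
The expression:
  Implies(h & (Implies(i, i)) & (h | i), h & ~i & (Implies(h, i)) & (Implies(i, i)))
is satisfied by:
  {h: False}


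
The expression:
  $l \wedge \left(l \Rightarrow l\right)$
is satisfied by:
  {l: True}


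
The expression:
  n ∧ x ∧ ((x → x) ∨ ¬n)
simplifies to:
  n ∧ x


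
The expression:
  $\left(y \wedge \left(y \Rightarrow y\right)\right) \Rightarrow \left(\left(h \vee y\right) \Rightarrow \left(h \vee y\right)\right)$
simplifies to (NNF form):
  $\text{True}$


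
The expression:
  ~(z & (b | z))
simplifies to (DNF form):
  ~z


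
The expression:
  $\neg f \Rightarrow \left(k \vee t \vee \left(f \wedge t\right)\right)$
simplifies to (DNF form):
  $f \vee k \vee t$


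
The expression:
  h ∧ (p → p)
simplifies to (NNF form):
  h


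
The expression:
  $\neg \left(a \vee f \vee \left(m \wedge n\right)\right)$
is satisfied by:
  {m: False, n: False, f: False, a: False}
  {n: True, a: False, m: False, f: False}
  {m: True, a: False, n: False, f: False}


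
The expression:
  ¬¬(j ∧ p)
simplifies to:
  j ∧ p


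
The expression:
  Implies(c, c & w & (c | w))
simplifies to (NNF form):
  w | ~c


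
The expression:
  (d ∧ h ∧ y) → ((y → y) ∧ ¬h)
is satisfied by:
  {h: False, d: False, y: False}
  {y: True, h: False, d: False}
  {d: True, h: False, y: False}
  {y: True, d: True, h: False}
  {h: True, y: False, d: False}
  {y: True, h: True, d: False}
  {d: True, h: True, y: False}


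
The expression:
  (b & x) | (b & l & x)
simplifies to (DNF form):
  b & x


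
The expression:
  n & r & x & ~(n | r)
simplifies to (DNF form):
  False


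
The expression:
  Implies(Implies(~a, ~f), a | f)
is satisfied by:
  {a: True, f: True}
  {a: True, f: False}
  {f: True, a: False}


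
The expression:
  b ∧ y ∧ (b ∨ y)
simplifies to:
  b ∧ y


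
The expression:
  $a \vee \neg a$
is always true.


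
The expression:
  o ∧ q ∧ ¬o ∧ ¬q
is never true.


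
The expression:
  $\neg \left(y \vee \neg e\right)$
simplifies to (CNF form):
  $e \wedge \neg y$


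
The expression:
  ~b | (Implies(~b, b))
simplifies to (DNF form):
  True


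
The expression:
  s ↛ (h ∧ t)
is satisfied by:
  {s: True, h: False, t: False}
  {s: True, t: True, h: False}
  {s: True, h: True, t: False}


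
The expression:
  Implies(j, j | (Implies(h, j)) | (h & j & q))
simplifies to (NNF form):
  True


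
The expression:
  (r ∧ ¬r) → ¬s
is always true.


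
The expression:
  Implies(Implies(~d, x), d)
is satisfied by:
  {d: True, x: False}
  {x: False, d: False}
  {x: True, d: True}


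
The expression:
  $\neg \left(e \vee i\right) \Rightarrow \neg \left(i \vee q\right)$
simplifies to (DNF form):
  $e \vee i \vee \neg q$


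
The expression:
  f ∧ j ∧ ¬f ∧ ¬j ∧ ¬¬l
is never true.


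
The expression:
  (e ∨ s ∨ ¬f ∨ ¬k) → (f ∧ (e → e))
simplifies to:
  f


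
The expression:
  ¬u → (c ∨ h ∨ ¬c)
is always true.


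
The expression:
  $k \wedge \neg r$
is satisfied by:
  {k: True, r: False}


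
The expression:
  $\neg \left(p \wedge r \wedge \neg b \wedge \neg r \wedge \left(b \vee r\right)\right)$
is always true.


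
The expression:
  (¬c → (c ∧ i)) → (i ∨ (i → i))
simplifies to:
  True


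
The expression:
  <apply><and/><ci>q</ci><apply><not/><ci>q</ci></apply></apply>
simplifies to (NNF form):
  <false/>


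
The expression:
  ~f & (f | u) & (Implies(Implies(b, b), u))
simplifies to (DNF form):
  u & ~f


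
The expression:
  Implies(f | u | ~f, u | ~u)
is always true.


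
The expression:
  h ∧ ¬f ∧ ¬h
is never true.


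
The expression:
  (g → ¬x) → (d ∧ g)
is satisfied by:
  {x: True, d: True, g: True}
  {x: True, g: True, d: False}
  {d: True, g: True, x: False}


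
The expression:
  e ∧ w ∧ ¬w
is never true.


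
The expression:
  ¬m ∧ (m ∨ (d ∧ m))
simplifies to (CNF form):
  False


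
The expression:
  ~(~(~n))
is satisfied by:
  {n: False}


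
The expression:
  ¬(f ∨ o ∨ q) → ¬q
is always true.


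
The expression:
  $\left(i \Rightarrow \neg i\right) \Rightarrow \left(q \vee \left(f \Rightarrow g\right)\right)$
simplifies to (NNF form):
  $g \vee i \vee q \vee \neg f$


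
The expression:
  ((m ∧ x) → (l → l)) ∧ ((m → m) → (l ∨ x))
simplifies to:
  l ∨ x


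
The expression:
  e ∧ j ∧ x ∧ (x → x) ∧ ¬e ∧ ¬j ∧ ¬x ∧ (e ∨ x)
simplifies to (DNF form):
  False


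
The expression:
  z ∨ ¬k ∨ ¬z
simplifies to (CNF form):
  True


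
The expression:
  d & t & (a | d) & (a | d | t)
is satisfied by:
  {t: True, d: True}


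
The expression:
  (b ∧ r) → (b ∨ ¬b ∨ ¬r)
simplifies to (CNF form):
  True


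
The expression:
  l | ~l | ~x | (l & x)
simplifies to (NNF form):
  True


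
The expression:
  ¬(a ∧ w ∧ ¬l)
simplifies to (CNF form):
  l ∨ ¬a ∨ ¬w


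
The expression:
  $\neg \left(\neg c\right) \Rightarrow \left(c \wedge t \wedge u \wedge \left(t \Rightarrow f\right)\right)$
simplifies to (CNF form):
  $\left(f \vee \neg c\right) \wedge \left(t \vee \neg c\right) \wedge \left(u \vee \neg c\right)$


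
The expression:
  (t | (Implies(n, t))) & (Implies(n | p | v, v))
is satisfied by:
  {v: True, t: True, n: False, p: False}
  {v: True, t: False, n: False, p: False}
  {v: True, p: True, t: True, n: False}
  {v: True, p: True, t: False, n: False}
  {t: True, p: False, n: False, v: False}
  {t: False, p: False, n: False, v: False}
  {v: True, n: True, t: True, p: False}
  {v: True, p: True, n: True, t: True}


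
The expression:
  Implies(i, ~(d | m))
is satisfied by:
  {d: False, i: False, m: False}
  {m: True, d: False, i: False}
  {d: True, m: False, i: False}
  {m: True, d: True, i: False}
  {i: True, m: False, d: False}


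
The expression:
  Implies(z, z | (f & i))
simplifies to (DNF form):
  True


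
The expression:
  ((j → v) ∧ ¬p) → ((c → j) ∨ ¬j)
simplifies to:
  True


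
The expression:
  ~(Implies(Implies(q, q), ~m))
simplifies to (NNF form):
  m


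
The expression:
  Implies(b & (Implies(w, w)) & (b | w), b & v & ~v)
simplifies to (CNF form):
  ~b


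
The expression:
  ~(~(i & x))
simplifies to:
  i & x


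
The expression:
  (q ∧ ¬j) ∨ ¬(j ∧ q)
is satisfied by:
  {q: False, j: False}
  {j: True, q: False}
  {q: True, j: False}


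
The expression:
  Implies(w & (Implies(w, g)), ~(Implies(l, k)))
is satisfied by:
  {l: True, k: False, w: False, g: False}
  {l: False, k: False, w: False, g: False}
  {l: True, k: True, w: False, g: False}
  {k: True, l: False, w: False, g: False}
  {g: True, l: True, k: False, w: False}
  {g: True, l: False, k: False, w: False}
  {g: True, l: True, k: True, w: False}
  {g: True, k: True, l: False, w: False}
  {w: True, l: True, g: False, k: False}
  {w: True, g: False, k: False, l: False}
  {l: True, w: True, k: True, g: False}
  {w: True, k: True, g: False, l: False}
  {l: True, w: True, g: True, k: False}


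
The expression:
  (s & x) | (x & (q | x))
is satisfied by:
  {x: True}


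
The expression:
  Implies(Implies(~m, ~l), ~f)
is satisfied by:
  {l: True, m: False, f: False}
  {m: False, f: False, l: False}
  {l: True, m: True, f: False}
  {m: True, l: False, f: False}
  {f: True, l: True, m: False}


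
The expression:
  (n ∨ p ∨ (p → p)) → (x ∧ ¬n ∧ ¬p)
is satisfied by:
  {x: True, n: False, p: False}


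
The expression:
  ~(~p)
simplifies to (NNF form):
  p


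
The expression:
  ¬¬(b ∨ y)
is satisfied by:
  {y: True, b: True}
  {y: True, b: False}
  {b: True, y: False}


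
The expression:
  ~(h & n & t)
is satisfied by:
  {h: False, t: False, n: False}
  {n: True, h: False, t: False}
  {t: True, h: False, n: False}
  {n: True, t: True, h: False}
  {h: True, n: False, t: False}
  {n: True, h: True, t: False}
  {t: True, h: True, n: False}


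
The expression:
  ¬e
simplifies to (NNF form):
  ¬e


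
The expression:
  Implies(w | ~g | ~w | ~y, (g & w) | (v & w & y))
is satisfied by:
  {v: True, g: True, w: True, y: True}
  {v: True, g: True, w: True, y: False}
  {g: True, w: True, y: True, v: False}
  {g: True, w: True, y: False, v: False}
  {v: True, w: True, y: True, g: False}


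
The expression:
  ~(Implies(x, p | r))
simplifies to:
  x & ~p & ~r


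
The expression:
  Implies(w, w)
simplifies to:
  True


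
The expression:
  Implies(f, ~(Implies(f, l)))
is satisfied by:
  {l: False, f: False}
  {f: True, l: False}
  {l: True, f: False}


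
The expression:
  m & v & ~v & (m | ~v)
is never true.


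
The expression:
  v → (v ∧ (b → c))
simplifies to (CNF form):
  c ∨ ¬b ∨ ¬v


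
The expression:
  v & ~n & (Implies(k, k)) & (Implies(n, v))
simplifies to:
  v & ~n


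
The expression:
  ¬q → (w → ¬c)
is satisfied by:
  {q: True, w: False, c: False}
  {w: False, c: False, q: False}
  {q: True, c: True, w: False}
  {c: True, w: False, q: False}
  {q: True, w: True, c: False}
  {w: True, q: False, c: False}
  {q: True, c: True, w: True}


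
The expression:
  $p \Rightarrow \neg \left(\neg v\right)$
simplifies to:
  $v \vee \neg p$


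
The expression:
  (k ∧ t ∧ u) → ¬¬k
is always true.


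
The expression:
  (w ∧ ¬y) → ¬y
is always true.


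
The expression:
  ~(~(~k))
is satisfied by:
  {k: False}


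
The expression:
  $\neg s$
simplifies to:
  $\neg s$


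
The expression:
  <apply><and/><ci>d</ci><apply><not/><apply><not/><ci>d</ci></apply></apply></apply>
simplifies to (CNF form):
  <ci>d</ci>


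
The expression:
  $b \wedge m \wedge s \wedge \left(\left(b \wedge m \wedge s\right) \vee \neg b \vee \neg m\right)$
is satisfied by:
  {m: True, b: True, s: True}


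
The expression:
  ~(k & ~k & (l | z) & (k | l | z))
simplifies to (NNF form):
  True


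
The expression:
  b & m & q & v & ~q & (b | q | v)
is never true.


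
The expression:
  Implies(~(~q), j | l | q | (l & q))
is always true.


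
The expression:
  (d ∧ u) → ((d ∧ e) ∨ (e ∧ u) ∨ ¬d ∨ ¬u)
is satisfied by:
  {e: True, u: False, d: False}
  {u: False, d: False, e: False}
  {d: True, e: True, u: False}
  {d: True, u: False, e: False}
  {e: True, u: True, d: False}
  {u: True, e: False, d: False}
  {d: True, u: True, e: True}


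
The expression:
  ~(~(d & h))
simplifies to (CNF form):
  d & h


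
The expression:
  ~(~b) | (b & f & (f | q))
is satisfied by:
  {b: True}


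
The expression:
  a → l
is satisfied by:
  {l: True, a: False}
  {a: False, l: False}
  {a: True, l: True}


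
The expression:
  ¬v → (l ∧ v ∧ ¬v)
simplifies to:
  v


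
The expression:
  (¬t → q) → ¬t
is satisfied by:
  {t: False}


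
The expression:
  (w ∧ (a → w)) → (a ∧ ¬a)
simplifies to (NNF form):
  ¬w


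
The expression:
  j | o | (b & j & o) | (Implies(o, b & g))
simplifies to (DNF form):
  True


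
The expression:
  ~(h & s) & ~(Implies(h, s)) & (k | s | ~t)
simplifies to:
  h & ~s & (k | ~t)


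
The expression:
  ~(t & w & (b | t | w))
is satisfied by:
  {w: False, t: False}
  {t: True, w: False}
  {w: True, t: False}


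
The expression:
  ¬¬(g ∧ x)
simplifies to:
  g ∧ x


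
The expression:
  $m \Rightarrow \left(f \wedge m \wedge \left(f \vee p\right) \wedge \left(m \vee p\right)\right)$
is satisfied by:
  {f: True, m: False}
  {m: False, f: False}
  {m: True, f: True}


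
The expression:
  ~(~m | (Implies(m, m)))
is never true.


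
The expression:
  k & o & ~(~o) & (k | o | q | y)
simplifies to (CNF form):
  k & o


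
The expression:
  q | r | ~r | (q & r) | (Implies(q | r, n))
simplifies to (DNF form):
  True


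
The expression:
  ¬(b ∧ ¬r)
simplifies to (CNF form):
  r ∨ ¬b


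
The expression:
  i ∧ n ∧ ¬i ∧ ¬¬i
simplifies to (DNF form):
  False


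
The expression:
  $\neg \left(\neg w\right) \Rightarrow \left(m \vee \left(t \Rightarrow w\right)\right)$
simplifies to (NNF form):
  $\text{True}$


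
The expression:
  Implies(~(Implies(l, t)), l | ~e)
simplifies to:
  True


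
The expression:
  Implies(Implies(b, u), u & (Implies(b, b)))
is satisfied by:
  {b: True, u: True}
  {b: True, u: False}
  {u: True, b: False}


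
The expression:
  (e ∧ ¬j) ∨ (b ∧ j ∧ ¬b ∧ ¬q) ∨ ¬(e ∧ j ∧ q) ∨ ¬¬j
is always true.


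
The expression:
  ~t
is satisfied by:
  {t: False}


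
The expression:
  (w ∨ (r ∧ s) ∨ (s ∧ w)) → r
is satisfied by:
  {r: True, w: False}
  {w: False, r: False}
  {w: True, r: True}


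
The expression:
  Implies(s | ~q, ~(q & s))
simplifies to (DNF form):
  ~q | ~s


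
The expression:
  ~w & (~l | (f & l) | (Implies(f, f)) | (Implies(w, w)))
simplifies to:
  ~w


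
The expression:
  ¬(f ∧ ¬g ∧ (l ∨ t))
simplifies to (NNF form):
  g ∨ (¬l ∧ ¬t) ∨ ¬f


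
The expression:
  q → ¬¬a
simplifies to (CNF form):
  a ∨ ¬q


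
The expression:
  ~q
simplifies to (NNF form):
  ~q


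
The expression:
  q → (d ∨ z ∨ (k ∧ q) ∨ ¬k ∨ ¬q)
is always true.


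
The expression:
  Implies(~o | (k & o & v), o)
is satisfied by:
  {o: True}


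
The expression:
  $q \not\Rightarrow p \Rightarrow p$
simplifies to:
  $p \vee \neg q$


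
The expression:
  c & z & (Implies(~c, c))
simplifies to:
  c & z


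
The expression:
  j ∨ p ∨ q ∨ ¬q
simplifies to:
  True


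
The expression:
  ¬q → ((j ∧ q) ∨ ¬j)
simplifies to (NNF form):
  q ∨ ¬j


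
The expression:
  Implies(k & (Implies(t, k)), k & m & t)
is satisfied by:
  {t: True, m: True, k: False}
  {t: True, m: False, k: False}
  {m: True, t: False, k: False}
  {t: False, m: False, k: False}
  {t: True, k: True, m: True}


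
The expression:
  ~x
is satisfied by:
  {x: False}


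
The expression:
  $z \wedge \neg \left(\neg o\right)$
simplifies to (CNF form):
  $o \wedge z$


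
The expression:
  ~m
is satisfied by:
  {m: False}


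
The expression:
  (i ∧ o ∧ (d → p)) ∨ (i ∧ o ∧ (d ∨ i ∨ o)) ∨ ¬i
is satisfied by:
  {o: True, i: False}
  {i: False, o: False}
  {i: True, o: True}
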